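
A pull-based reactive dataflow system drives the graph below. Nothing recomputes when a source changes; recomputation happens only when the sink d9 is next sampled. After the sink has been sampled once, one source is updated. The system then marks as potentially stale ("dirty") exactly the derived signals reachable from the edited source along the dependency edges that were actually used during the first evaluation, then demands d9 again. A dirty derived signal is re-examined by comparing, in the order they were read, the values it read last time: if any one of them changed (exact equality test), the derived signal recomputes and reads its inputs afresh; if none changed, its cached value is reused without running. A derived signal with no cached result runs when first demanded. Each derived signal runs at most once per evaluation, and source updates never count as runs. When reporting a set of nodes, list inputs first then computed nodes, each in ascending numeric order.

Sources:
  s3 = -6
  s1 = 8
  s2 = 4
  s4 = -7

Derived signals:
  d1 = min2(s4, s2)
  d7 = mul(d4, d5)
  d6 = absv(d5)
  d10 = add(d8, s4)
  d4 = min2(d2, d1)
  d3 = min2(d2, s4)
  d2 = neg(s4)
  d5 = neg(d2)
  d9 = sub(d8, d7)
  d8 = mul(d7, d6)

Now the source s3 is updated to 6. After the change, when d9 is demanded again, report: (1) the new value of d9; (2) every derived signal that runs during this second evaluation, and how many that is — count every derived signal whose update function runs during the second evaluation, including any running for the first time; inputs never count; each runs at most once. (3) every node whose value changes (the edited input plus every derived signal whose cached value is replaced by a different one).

New value of d9: 294.
Derived signals that run: none — 0 in total.
Values that change: s3.
Key observation: s3 is never demanded by the output, so the edit triggers no recomputation at all.

First evaluation (everything demanded from the output):
  d1 = min2(-7, 4) = -7
  d2 = neg(-7) = 7
  d4 = min2(7, -7) = -7
  d5 = neg(7) = -7
  d6 = absv(-7) = 7
  d7 = mul(-7, -7) = 49
  d8 = mul(49, 7) = 343
  d9 = sub(343, 49) = 294

Propagation after the edit:
  s3 feeds no computation that the output demands — nothing is marked dirty and nothing runs.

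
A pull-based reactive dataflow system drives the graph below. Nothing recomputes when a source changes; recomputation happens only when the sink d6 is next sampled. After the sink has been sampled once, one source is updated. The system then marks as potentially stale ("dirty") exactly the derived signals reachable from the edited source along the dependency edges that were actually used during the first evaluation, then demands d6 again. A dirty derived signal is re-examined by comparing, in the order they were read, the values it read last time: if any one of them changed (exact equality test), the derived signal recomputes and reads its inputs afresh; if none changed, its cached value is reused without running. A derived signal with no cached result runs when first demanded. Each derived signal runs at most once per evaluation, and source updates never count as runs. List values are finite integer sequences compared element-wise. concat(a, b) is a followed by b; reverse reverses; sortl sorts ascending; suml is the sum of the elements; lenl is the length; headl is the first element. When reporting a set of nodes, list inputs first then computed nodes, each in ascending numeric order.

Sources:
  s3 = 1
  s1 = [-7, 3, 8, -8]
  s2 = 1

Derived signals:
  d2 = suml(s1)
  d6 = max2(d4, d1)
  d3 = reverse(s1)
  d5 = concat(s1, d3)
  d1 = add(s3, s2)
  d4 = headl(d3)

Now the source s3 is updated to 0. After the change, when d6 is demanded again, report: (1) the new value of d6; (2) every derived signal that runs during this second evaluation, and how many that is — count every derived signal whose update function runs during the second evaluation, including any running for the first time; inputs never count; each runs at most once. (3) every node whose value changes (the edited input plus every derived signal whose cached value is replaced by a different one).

New value of d6: 1.
Derived signals that run: d1, d6 — 2 in total.
Values that change: s3, d1, d6.

First evaluation (everything demanded from the output):
  d1 = add(1, 1) = 2
  d3 = reverse([-7, 3, 8, -8]) = [-8, 8, 3, -7]
  d4 = headl([-8, 8, 3, -7]) = -8
  d6 = max2(-8, 2) = 2

Propagation after the edit:
  d1: runs — s3 1->0; result 1.
  d6: runs — d1 2->1; result 1.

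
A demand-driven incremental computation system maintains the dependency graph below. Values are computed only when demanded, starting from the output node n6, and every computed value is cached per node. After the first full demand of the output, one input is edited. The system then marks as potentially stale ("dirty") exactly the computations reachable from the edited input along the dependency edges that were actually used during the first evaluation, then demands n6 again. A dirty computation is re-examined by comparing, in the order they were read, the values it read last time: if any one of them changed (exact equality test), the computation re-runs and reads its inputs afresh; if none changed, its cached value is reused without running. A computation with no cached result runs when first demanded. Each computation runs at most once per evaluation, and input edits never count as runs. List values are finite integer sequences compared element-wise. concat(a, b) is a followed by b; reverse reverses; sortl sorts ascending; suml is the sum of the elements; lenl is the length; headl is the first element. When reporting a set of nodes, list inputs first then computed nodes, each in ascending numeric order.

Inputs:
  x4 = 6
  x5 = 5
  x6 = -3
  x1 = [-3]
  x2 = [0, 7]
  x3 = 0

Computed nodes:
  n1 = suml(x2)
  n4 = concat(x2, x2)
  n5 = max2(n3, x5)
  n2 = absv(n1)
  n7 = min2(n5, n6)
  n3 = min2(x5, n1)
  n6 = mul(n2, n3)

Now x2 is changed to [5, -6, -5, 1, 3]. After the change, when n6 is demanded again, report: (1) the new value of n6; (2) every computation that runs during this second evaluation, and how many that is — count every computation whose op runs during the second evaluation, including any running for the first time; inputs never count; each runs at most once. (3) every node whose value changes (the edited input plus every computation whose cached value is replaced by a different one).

New value of n6: -4.
Computations that run: n1, n2, n3, n6 — 4 in total.
Values that change: x2, n1, n2, n3, n6.

First evaluation (everything demanded from the output):
  n1 = suml([0, 7]) = 7
  n2 = absv(7) = 7
  n3 = min2(5, 7) = 5
  n6 = mul(7, 5) = 35

Propagation after the edit:
  n1: runs — x2 [0, 7]->[5, -6, -5, 1, 3]; result -2.
  n2: runs — n1 7->-2; result 2.
  n3: runs — n1 7->-2; result -2.
  n6: runs — n2 7->2; n3 5->-2; result -4.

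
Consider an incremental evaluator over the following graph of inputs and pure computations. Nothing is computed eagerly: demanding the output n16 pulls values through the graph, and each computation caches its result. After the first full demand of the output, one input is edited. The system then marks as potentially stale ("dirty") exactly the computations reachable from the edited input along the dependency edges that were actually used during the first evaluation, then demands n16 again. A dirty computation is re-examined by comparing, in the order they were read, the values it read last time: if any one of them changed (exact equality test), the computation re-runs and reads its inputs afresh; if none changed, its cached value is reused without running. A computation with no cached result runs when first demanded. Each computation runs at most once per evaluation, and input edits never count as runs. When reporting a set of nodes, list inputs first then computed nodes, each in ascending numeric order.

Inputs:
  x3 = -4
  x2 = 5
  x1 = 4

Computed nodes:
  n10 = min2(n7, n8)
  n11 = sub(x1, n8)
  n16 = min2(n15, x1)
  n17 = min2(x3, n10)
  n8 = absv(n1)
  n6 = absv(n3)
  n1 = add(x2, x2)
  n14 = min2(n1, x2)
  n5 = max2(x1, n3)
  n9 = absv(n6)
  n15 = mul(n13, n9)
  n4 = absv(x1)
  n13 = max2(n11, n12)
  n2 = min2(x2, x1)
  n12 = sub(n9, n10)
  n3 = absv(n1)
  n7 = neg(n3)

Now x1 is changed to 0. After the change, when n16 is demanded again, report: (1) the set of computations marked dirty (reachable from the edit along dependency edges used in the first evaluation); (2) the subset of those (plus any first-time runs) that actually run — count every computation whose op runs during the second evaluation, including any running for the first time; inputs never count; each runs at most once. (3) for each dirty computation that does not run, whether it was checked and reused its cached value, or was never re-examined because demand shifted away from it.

Initial pass — values computed on the first demand:
  n1 = add(5, 5) = 10
  n3 = absv(10) = 10
  n6 = absv(10) = 10
  n7 = neg(10) = -10
  n8 = absv(10) = 10
  n9 = absv(10) = 10
  n10 = min2(-10, 10) = -10
  n11 = sub(4, 10) = -6
  n12 = sub(10, -10) = 20
  n13 = max2(-6, 20) = 20
  n15 = mul(20, 10) = 200
  n16 = min2(200, 4) = 4

Second demand — change propagation:
  n11: re-runs because x1 4->0; new result -10.
  n13: re-runs because n11 -6->-10; new result 20 (unchanged).
  n15: re-examined; everything it read last time is the same (n13 unchanged, n9 unchanged) — cache 200 kept, no run.
  n16: re-runs because x1 4->0; new result 0.

The important point: at n15 every value read last time is unchanged, so the dirty flag clears without a run.

Dirty set: n11, n13, n15, n16.
Run set: n11, n13, n16 (3 run).
Re-examined without running (cache reused): n15.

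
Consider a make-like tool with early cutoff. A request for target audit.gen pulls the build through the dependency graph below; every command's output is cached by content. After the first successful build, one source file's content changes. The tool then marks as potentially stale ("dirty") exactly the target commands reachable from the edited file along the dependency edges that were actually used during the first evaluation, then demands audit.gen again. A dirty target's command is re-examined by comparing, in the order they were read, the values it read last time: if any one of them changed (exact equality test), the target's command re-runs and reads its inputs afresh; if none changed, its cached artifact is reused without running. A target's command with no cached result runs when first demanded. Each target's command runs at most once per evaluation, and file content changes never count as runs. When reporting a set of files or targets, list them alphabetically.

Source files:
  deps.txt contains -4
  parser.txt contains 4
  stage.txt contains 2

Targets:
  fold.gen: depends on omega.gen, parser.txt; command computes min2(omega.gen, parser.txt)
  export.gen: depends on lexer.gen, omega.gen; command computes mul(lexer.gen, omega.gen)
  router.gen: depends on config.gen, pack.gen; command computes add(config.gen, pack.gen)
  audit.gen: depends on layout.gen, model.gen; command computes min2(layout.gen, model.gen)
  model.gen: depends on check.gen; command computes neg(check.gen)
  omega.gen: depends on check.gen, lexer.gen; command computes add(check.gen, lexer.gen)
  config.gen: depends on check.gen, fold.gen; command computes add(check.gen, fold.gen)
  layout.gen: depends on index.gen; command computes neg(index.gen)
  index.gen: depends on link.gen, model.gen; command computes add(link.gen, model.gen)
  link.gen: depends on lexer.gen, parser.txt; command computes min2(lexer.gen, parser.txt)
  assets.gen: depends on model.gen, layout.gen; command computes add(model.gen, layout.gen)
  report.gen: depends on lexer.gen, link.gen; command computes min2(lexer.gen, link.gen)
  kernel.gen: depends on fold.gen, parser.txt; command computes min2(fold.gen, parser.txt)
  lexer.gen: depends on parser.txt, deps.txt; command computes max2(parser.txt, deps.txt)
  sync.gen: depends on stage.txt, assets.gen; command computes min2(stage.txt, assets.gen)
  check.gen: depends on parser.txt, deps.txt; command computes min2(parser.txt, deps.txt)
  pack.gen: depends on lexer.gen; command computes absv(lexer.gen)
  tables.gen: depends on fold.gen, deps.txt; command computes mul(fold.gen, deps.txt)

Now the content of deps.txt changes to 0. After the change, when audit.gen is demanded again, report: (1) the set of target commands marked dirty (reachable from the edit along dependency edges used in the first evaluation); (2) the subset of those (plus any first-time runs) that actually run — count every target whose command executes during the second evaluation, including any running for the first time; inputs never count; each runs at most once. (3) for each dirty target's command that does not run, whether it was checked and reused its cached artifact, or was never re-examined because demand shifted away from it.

The edit dirties: audit.gen, check.gen, index.gen, layout.gen, lexer.gen, link.gen, model.gen.
6 target commands run: audit.gen, check.gen, index.gen, layout.gen, lexer.gen, model.gen.
Cache hits after checking: link.gen.
Note where the cutoff bites: link.gen is checked, finds nothing changed, and keeps its cache.

First demand of the output computes:
  check.gen = min2(4, -4) = -4
  lexer.gen = max2(4, -4) = 4
  link.gen = min2(4, 4) = 4
  model.gen = neg(-4) = 4
  index.gen = add(4, 4) = 8
  layout.gen = neg(8) = -8
  audit.gen = min2(-8, 4) = -8

After the edit, cleaning proceeds:
  check.gen: a read changed (deps.txt -4->0) — executes, giving 0.
  lexer.gen: a read changed (deps.txt -4->0) — executes, giving 4 — identical to its old value.
  link.gen: dirty, but its reads are unchanged (lexer.gen unchanged, parser.txt unchanged); cached 4 stands.
  model.gen: a read changed (check.gen -4->0) — executes, giving 0.
  index.gen: a read changed (model.gen 4->0) — executes, giving 4.
  layout.gen: a read changed (index.gen 8->4) — executes, giving -4.
  audit.gen: a read changed (layout.gen -8->-4; model.gen 4->0) — executes, giving -4.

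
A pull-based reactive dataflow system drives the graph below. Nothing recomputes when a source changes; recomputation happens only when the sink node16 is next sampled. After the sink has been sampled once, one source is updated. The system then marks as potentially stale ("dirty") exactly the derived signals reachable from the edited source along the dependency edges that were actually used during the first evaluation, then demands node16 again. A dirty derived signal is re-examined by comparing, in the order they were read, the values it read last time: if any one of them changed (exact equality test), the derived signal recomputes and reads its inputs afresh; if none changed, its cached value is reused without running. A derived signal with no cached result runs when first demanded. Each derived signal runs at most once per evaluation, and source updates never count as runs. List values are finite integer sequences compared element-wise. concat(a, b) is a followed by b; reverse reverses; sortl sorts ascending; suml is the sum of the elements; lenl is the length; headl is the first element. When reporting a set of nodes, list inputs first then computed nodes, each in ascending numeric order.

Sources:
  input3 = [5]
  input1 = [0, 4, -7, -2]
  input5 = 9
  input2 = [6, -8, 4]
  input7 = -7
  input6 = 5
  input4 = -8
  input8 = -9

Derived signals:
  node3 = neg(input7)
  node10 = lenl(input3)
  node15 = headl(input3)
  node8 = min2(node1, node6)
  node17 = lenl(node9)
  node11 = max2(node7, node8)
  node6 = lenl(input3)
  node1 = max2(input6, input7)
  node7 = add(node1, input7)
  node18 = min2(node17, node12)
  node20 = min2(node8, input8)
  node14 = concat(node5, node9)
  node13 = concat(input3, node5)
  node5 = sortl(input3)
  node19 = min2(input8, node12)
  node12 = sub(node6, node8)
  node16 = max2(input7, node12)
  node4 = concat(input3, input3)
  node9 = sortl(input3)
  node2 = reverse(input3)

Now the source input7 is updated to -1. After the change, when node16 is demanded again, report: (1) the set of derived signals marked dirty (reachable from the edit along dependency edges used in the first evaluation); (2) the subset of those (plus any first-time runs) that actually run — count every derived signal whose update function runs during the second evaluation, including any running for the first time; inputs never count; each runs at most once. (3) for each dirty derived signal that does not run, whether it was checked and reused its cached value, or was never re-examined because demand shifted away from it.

First evaluation (everything demanded from the output):
  node1 = max2(5, -7) = 5
  node6 = lenl([5]) = 1
  node8 = min2(5, 1) = 1
  node12 = sub(1, 1) = 0
  node16 = max2(-7, 0) = 0

Propagation after the edit:
  node1: runs — input7 -7->-1; result 5 (same value as before).
  node8: checked — values it read are unchanged (node1 unchanged, node6 unchanged); reused cached 1 without running.
  node12: checked — values it read are unchanged (node6 unchanged, node8 unchanged); reused cached 0 without running.
  node16: runs — input7 -7->-1; result 0 (same value as before).

Key observation: the cutoff stops propagation at node8 — its inputs' values are unchanged, so it reuses its cache.

Marked dirty: node1, node8, node12, node16.
Derived signals that run: node1, node16 — 2 in total.
Checked but reused from cache: node8, node12.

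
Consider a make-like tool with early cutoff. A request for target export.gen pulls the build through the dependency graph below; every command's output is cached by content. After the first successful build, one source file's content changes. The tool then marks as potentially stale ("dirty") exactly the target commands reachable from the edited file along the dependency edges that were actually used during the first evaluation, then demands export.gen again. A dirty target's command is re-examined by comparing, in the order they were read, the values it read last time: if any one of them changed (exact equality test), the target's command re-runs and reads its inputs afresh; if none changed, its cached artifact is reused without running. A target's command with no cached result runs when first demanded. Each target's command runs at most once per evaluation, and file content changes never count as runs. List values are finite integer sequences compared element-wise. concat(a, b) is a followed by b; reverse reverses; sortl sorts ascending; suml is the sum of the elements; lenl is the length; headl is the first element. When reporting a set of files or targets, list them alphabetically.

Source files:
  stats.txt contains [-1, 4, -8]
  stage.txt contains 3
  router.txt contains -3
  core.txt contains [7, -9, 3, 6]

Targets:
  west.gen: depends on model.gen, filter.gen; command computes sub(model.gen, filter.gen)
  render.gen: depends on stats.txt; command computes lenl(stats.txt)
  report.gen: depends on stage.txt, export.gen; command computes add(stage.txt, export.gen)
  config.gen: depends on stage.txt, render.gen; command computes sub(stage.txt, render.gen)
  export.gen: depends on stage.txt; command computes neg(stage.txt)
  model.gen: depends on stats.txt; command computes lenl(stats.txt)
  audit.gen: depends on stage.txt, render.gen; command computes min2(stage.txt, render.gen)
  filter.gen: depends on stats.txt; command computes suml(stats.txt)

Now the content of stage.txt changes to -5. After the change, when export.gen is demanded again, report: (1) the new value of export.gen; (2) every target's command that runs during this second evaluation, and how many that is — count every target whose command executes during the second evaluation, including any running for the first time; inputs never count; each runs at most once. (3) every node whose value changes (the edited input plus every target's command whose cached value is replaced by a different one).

Demanding export.gen again yields 5.
1 target commands run: export.gen.
The nodes whose values change: export.gen, stage.txt.

First demand of the output computes:
  export.gen = neg(3) = -3

After the edit, cleaning proceeds:
  export.gen: a read changed (stage.txt 3->-5) — executes, giving 5.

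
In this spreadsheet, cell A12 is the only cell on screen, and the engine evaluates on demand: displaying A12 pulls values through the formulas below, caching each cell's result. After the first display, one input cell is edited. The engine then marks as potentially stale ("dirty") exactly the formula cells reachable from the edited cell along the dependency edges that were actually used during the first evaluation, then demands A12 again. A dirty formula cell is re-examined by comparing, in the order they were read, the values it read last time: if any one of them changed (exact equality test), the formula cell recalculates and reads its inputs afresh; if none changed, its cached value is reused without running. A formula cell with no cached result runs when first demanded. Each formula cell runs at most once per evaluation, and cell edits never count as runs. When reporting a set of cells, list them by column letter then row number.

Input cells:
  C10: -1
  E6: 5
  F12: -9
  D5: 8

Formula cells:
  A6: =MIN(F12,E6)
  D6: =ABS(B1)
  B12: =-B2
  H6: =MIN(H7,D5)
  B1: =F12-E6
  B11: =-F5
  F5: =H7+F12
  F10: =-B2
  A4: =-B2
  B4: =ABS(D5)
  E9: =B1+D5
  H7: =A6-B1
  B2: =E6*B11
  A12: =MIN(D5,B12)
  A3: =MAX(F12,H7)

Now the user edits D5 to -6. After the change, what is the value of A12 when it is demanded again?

A12 now evaluates to -20.

Initial pass — values computed on the first demand:
  A6 = MIN(-9, 5) = -9
  B1 = -9 - 5 = -14
  H7 = -9 - -14 = 5
  F5 = 5 + -9 = -4
  B11 = -(-4) = 4
  B2 = 5 * 4 = 20
  B12 = -(20) = -20
  A12 = MIN(8, -20) = -20

Second demand — change propagation:
  A12: re-runs because D5 8->-6; new result -20 (unchanged).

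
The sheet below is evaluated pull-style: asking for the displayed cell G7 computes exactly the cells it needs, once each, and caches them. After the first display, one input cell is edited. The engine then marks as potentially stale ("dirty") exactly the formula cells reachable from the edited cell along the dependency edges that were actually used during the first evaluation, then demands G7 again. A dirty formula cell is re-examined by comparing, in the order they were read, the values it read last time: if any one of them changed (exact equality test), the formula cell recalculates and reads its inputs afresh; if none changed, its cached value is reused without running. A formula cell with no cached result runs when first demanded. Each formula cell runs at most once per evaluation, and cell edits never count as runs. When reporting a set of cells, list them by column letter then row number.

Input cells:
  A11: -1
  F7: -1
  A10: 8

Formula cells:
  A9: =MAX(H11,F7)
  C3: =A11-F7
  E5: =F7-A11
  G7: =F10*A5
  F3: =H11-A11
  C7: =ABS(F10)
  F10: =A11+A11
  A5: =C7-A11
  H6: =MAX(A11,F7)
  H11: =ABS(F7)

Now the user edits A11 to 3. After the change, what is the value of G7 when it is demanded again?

First demand of the output computes:
  F10 = -1 + -1 = -2
  C7 = ABS(-2) = 2
  A5 = 2 - -1 = 3
  G7 = -2 * 3 = -6

After the edit, cleaning proceeds:
  F10: a read changed (A11 -1->3; A11 -1->3) — executes, giving 6.
  C7: a read changed (F10 -2->6) — executes, giving 6.
  A5: a read changed (C7 2->6; A11 -1->3) — executes, giving 3 — identical to its old value.
  G7: a read changed (F10 -2->6) — executes, giving 18.

Demanding G7 again yields 18.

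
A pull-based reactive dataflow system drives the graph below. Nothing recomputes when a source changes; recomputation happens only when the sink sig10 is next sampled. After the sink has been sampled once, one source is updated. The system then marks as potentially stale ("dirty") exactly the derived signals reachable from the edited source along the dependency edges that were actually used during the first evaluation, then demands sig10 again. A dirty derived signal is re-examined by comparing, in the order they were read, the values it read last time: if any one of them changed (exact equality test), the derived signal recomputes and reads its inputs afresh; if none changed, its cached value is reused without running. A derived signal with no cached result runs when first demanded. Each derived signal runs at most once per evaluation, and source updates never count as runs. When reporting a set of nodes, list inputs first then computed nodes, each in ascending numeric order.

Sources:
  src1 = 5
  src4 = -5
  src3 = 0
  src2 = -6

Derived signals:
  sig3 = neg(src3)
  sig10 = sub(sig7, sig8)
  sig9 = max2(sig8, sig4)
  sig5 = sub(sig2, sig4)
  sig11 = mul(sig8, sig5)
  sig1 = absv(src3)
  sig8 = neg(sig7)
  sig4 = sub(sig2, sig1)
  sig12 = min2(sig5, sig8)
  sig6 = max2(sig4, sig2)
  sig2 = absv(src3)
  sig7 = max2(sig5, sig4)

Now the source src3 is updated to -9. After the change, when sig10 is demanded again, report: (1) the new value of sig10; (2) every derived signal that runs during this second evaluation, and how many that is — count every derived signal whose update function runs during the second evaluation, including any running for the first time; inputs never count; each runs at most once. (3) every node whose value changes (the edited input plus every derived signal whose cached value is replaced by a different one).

First evaluation (everything demanded from the output):
  sig1 = absv(0) = 0
  sig2 = absv(0) = 0
  sig4 = sub(0, 0) = 0
  sig5 = sub(0, 0) = 0
  sig7 = max2(0, 0) = 0
  sig8 = neg(0) = 0
  sig10 = sub(0, 0) = 0

Propagation after the edit:
  sig1: runs — src3 0->-9; result 9.
  sig2: runs — src3 0->-9; result 9.
  sig4: runs — sig2 0->9; sig1 0->9; result 0 (same value as before).
  sig5: runs — sig2 0->9; result 9.
  sig7: runs — sig5 0->9; result 9.
  sig8: runs — sig7 0->9; result -9.
  sig10: runs — sig7 0->9; sig8 0->-9; result 18.

New value of sig10: 18.
Derived signals that run: sig1, sig2, sig4, sig5, sig7, sig8, sig10 — 7 in total.
Values that change: src3, sig1, sig2, sig5, sig7, sig8, sig10.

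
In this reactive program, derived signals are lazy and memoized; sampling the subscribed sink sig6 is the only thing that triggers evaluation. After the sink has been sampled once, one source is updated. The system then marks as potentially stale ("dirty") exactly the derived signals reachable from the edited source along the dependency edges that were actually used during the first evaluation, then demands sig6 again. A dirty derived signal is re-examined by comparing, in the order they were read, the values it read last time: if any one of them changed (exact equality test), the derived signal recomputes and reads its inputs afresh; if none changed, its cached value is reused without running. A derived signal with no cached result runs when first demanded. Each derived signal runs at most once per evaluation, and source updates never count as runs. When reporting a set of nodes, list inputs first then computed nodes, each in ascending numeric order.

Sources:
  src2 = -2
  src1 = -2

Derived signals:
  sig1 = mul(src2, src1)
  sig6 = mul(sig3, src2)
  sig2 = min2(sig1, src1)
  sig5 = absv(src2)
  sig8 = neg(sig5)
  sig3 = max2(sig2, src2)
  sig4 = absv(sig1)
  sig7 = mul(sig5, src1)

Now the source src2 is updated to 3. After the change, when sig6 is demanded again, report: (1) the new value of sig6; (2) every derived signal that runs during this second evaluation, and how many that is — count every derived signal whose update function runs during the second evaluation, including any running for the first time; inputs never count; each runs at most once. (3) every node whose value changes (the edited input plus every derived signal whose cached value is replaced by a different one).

Demanding sig6 again yields 9.
4 derived signals run: sig1, sig2, sig3, sig6.
The nodes whose values change: src2, sig1, sig2, sig3, sig6.

First demand of the output computes:
  sig1 = mul(-2, -2) = 4
  sig2 = min2(4, -2) = -2
  sig3 = max2(-2, -2) = -2
  sig6 = mul(-2, -2) = 4

After the edit, cleaning proceeds:
  sig1: a read changed (src2 -2->3) — executes, giving -6.
  sig2: a read changed (sig1 4->-6) — executes, giving -6.
  sig3: a read changed (sig2 -2->-6; src2 -2->3) — executes, giving 3.
  sig6: a read changed (sig3 -2->3; src2 -2->3) — executes, giving 9.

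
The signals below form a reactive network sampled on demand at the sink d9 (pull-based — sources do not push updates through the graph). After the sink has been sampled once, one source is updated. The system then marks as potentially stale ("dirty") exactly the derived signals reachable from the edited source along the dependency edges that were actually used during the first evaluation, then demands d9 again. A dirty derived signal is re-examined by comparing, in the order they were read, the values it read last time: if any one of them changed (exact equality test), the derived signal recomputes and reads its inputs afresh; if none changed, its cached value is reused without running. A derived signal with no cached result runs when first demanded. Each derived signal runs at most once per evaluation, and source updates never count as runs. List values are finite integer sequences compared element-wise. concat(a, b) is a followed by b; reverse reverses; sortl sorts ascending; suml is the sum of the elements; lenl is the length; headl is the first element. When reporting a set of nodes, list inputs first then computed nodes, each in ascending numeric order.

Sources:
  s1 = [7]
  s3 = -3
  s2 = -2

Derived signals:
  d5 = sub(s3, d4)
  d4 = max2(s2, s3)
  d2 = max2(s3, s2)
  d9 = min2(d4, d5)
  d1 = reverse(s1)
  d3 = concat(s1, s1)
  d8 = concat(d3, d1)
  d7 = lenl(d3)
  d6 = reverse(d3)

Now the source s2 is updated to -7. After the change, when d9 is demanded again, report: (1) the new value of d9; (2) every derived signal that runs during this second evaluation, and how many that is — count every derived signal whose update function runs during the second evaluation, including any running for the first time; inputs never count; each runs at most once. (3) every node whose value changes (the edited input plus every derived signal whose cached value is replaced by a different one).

d9 now evaluates to -3.
Run set: d4, d5, d9 (3 run).
Changed values: s2, d4, d5, d9.

Initial pass — values computed on the first demand:
  d4 = max2(-2, -3) = -2
  d5 = sub(-3, -2) = -1
  d9 = min2(-2, -1) = -2

Second demand — change propagation:
  d4: re-runs because s2 -2->-7; new result -3.
  d5: re-runs because d4 -2->-3; new result 0.
  d9: re-runs because d4 -2->-3; d5 -1->0; new result -3.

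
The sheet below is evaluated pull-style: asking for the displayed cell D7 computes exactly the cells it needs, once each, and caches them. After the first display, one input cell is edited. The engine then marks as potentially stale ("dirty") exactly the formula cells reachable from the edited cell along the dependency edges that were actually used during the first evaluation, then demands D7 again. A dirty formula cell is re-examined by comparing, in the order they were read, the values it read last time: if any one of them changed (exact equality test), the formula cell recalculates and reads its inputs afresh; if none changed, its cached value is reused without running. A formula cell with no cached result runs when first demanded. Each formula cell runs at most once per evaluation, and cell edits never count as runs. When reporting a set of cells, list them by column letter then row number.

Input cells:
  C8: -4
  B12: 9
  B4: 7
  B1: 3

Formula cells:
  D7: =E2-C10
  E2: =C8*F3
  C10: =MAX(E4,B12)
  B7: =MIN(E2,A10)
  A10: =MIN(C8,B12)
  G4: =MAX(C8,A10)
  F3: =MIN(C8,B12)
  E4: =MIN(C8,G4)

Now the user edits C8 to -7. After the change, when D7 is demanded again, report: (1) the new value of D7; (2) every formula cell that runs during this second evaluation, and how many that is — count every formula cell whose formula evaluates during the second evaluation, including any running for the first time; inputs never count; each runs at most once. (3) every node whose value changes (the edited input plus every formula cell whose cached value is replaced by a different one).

First demand of the output computes:
  A10 = MIN(-4, 9) = -4
  F3 = MIN(-4, 9) = -4
  E2 = -4 * -4 = 16
  G4 = MAX(-4, -4) = -4
  E4 = MIN(-4, -4) = -4
  C10 = MAX(-4, 9) = 9
  D7 = 16 - 9 = 7

After the edit, cleaning proceeds:
  A10: a read changed (C8 -4->-7) — executes, giving -7.
  F3: a read changed (C8 -4->-7) — executes, giving -7.
  E2: a read changed (C8 -4->-7; F3 -4->-7) — executes, giving 49.
  G4: a read changed (C8 -4->-7; A10 -4->-7) — executes, giving -7.
  E4: a read changed (C8 -4->-7; G4 -4->-7) — executes, giving -7.
  C10: a read changed (E4 -4->-7) — executes, giving 9 — identical to its old value.
  D7: a read changed (E2 16->49) — executes, giving 40.

Demanding D7 again yields 40.
7 formula cells run: A10, C10, D7, E2, E4, F3, G4.
The nodes whose values change: A10, C8, D7, E2, E4, F3, G4.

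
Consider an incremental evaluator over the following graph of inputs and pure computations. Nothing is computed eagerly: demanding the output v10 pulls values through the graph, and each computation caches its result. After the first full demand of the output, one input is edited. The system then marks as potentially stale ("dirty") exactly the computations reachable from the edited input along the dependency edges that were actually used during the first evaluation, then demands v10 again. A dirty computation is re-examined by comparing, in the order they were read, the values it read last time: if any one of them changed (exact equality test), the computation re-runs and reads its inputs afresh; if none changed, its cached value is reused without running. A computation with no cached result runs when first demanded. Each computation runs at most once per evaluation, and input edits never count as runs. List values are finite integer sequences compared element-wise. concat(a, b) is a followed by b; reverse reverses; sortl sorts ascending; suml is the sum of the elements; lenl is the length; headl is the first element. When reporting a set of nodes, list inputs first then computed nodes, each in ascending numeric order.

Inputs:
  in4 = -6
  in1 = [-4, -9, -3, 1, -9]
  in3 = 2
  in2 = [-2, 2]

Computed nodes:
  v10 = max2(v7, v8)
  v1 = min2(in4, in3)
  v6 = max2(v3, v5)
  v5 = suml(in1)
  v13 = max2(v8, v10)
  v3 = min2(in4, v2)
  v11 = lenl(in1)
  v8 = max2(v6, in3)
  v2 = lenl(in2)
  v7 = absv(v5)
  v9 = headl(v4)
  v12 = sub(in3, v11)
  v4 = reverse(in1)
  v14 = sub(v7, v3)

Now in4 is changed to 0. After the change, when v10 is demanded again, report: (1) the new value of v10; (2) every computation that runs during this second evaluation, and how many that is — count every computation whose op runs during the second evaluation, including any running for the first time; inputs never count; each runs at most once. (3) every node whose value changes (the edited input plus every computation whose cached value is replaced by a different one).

v10 now evaluates to 24.
Run set: v3, v6, v8 (3 run).
Changed values: in4, v3, v6.
The important point: v8 recomputes to an identical value, and the output ends up unchanged.

Initial pass — values computed on the first demand:
  v2 = lenl([-2, 2]) = 2
  v3 = min2(-6, 2) = -6
  v5 = suml([-4, -9, -3, 1, -9]) = -24
  v6 = max2(-6, -24) = -6
  v7 = absv(-24) = 24
  v8 = max2(-6, 2) = 2
  v10 = max2(24, 2) = 24

Second demand — change propagation:
  v3: re-runs because in4 -6->0; new result 0.
  v6: re-runs because v3 -6->0; new result 0.
  v8: re-runs because v6 -6->0; new result 2 (unchanged).
  v10: re-examined; everything it read last time is the same (v7 unchanged, v8 unchanged) — cache 24 kept, no run.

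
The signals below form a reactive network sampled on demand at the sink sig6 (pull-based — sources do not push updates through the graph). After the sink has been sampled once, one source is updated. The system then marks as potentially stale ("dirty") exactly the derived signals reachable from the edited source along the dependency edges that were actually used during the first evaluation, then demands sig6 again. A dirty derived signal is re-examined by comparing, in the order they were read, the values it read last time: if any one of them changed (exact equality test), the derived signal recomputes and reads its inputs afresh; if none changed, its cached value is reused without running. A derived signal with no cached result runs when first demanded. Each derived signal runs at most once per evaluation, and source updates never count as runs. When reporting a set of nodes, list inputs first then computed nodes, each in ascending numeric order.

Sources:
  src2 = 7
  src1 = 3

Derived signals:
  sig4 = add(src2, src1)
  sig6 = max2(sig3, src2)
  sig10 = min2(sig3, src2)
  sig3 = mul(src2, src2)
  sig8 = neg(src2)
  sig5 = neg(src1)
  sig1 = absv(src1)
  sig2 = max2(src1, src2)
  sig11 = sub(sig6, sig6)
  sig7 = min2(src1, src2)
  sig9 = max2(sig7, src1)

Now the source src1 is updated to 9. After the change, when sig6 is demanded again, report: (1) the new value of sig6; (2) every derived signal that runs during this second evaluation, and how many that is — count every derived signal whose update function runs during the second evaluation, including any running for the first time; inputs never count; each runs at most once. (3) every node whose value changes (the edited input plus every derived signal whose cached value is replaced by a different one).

sig6 now evaluates to 49.
Run set: none (0 run).
Changed values: src1.
The important point: nothing the output needs ever reads src1, so the edit is invisible to it.

Initial pass — values computed on the first demand:
  sig3 = mul(7, 7) = 49
  sig6 = max2(49, 7) = 49

Second demand — change propagation:
  no demanded computation ever read src1, so the edit dirties nothing and nothing runs.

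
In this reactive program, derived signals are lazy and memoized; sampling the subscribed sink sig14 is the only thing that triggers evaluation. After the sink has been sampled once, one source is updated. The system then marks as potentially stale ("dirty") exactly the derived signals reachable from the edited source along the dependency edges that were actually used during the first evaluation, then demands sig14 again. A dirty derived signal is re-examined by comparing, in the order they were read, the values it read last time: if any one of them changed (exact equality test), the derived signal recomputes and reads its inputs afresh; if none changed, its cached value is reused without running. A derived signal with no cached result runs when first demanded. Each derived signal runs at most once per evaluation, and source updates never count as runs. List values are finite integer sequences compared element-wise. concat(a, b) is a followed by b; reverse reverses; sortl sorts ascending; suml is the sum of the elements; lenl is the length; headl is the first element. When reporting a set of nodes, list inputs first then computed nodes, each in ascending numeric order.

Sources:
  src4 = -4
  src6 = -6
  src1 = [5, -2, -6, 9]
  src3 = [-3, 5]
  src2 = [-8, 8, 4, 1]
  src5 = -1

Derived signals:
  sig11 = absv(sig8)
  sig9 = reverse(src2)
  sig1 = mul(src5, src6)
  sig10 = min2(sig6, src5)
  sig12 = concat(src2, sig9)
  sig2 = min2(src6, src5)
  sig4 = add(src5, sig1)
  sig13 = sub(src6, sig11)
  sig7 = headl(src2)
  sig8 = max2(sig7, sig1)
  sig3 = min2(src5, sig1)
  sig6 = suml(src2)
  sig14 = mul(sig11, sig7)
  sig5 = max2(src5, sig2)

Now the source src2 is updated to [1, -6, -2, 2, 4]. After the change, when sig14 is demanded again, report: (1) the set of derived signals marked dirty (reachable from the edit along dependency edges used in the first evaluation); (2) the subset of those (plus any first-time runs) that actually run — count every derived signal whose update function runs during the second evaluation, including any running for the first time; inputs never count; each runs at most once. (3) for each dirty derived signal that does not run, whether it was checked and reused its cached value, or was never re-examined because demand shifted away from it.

First demand of the output computes:
  sig1 = mul(-1, -6) = 6
  sig7 = headl([-8, 8, 4, 1]) = -8
  sig8 = max2(-8, 6) = 6
  sig11 = absv(6) = 6
  sig14 = mul(6, -8) = -48

After the edit, cleaning proceeds:
  sig7: a read changed (src2 [-8, 8, 4, 1]->[1, -6, -2, 2, 4]) — executes, giving 1.
  sig8: a read changed (sig7 -8->1) — executes, giving 6 — identical to its old value.
  sig11: dirty, but its reads are unchanged (sig8 unchanged); cached 6 stands.
  sig14: a read changed (sig7 -8->1) — executes, giving 6.

Note where the cutoff bites: sig11 is checked, finds nothing changed, and keeps its cache.

The edit dirties: sig7, sig8, sig11, sig14.
3 derived signals run: sig7, sig8, sig14.
Cache hits after checking: sig11.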